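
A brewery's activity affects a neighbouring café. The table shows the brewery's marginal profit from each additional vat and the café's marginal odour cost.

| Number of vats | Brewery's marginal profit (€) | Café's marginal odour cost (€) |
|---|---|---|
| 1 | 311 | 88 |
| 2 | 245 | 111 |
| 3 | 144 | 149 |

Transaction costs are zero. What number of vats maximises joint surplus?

Bargaining reaches the level where marginal profit last exceeds marginal odour cost.
That holds through level 2 (245 ≥ 111) but not at 3 (144 < 149).

2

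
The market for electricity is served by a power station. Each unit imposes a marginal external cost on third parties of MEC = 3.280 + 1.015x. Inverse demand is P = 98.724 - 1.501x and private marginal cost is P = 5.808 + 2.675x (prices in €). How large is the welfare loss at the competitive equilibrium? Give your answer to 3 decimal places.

Market equilibrium (private): 5.808 + 2.675x = 98.724 - 1.501x → x_m = 22.2500.
Social marginal cost = private MC + MEC = 9.088 + 3.690x.
Set SMC = demand: 9.088 + 3.690x = 98.724 - 1.501x → x* = 17.2676.
Between x* and x_m the wedge SMC − demand runs linearly from 0 to MEC(x_m), so the loss is a triangle.
DWL = ½ × 4.9824 × 25.8638 = 64.4319.

DWL = €64.432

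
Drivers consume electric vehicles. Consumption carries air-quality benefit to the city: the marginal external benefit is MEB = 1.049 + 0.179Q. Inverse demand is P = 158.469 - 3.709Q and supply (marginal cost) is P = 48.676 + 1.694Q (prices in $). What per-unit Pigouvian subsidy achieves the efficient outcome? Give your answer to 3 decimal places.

Social marginal benefit = demand + MEB = 159.518 - 3.530Q.
Set SMB = MC: 159.518 - 3.530Q = 48.676 + 1.694Q → Q* = 21.2178.
The Pigouvian subsidy equals MEB at Q*: 1.049 + 0.179×21.2178 = 4.8470.

subsidy = $4.847 per unit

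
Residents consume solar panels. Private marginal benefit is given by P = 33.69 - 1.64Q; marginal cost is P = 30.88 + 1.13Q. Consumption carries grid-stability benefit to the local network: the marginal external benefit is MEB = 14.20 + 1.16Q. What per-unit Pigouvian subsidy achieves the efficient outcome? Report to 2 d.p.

Social marginal benefit = demand + MEB = 47.89 - 0.48Q.
Set SMB = MC: 47.89 - 0.48Q = 30.88 + 1.13Q → Q* = 10.5652.
The Pigouvian subsidy equals MEB at Q*: 14.20 + 1.16×10.5652 = 26.4556.

subsidy = 26.46 per unit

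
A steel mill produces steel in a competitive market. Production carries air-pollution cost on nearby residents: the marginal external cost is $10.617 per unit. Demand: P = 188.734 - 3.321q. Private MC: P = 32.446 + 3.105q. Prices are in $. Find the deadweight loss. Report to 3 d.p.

DWL = $8.771

Market equilibrium (private): 32.446 + 3.105q = 188.734 - 3.321q → q_m = 24.3212.
Social marginal cost = private MC + MEC = 43.063 + 3.105q.
Set SMC = demand: 43.063 + 3.105q = 188.734 - 3.321q → q* = 22.6690.
The welfare-loss triangle has base |q_m − q*| and height MEC(q_m) (the vertical gap between SMC and demand is zero at q* and MEC at q_m).
DWL = ½ × 1.6522 × 10.6170 = 8.7707.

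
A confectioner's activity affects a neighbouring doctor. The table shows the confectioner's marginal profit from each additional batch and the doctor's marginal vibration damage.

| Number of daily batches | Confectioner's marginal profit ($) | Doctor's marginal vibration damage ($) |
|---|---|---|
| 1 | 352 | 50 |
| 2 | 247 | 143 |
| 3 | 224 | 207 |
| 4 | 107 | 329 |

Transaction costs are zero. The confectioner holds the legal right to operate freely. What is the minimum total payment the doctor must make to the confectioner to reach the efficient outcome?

Left alone the confectioner would choose level 4 (marginal profit stays positive).
Efficient level: k* = 3 (marginal profit ≥ marginal vibration damage through 3).
The doctor must at least cover the confectioner's forgone profit from cutting 4→3: 107 = 107.

$107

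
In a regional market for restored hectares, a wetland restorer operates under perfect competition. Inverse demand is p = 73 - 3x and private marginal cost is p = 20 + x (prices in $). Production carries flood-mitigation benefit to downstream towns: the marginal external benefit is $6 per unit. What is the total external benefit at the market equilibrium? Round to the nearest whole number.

Market equilibrium (private): 20 + x = 73 - 3x → x_m = 13.2500.
Total external benefit = MEB × x_m = 6 × 13.2500 = 79.5000.

$80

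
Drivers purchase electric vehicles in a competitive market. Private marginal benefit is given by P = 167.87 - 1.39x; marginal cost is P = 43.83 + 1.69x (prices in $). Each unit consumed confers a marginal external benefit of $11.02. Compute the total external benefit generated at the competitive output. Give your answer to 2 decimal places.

Market equilibrium (private): 43.83 + 1.69x = 167.87 - 1.39x → x_m = 40.2727.
Total external benefit = MEB × x_m = 11.02 × 40.2727 = 443.8052.

$443.81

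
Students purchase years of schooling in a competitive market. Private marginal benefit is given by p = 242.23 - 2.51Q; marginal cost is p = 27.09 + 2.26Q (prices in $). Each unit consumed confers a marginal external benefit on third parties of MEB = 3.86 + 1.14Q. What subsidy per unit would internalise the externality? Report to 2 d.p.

subsidy = $72.64 per unit

Social marginal benefit = demand + MEB = 246.09 - 1.37Q.
Set SMB = MC: 246.09 - 1.37Q = 27.09 + 2.26Q → Q* = 60.3306.
The Pigouvian subsidy equals MEB at Q*: 3.86 + 1.14×60.3306 = 72.6369.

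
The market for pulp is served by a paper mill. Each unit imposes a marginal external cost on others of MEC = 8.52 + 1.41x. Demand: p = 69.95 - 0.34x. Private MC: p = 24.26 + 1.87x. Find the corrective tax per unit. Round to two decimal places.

tax = 23.00 per unit

Social marginal cost = private MC + MEC = 32.78 + 3.28x.
Set SMC = demand: 32.78 + 3.28x = 69.95 - 0.34x → x* = 10.2680.
The Pigouvian tax equals MEC at x*: 8.52 + 1.41×10.2680 = 22.9979.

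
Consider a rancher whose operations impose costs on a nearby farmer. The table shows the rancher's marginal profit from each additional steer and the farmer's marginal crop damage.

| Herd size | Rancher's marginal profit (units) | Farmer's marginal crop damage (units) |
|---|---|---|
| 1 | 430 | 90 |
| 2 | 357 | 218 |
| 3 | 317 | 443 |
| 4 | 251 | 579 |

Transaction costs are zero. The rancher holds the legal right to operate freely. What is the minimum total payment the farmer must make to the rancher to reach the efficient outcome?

Left alone the rancher would choose level 4 (marginal profit stays positive).
Efficient level: k* = 2 (marginal profit ≥ marginal crop damage through 2).
The farmer must at least cover the rancher's forgone profit from cutting 4→2: 317 + 251 = 568.

568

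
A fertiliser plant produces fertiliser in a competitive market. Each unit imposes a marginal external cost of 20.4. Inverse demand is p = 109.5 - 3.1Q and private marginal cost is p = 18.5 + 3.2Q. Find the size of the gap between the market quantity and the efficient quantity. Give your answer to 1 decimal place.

3.2 units

Market equilibrium (private): 18.5 + 3.2Q = 109.5 - 3.1Q → Q_m = 14.4444.
Social marginal cost = private MC + MEC = 38.9 + 3.2Q.
Set SMC = demand: 38.9 + 3.2Q = 109.5 - 3.1Q → Q* = 11.2063.
Gap = |14.4444 − 11.2063| = 3.2381.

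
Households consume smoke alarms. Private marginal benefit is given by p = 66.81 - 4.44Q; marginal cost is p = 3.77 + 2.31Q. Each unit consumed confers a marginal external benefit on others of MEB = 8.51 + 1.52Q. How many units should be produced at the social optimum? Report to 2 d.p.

Q* = 13.68

Social marginal benefit = demand + MEB = 75.32 - 2.92Q.
Set SMB = MC: 75.32 - 2.92Q = 3.77 + 2.31Q → Q* = 13.6807.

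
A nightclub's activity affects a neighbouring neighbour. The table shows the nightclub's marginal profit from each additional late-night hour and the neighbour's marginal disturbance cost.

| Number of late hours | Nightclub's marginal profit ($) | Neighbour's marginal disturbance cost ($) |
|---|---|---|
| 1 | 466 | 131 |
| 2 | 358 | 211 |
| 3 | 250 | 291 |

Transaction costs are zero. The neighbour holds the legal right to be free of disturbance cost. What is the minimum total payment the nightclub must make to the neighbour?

$342

Efficient level: marginal profit ≥ marginal disturbance cost through level 2, so k* = 2.
With the neighbour holding the right, the nightclub must at least compensate total damage at k*: 131 + 211 = 342.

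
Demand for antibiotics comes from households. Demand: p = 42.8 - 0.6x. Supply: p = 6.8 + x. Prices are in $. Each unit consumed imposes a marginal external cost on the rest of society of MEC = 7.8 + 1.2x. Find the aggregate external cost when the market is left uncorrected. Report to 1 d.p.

Market equilibrium (private): 6.8 + x = 42.8 - 0.6x → x_m = 22.5000.
Total external cost = ∫₀^{x_m} (7.8 + 1.2x) dx = 7.8×22.5000 + ½×1.2×22.5000² = 479.2500.

$479.3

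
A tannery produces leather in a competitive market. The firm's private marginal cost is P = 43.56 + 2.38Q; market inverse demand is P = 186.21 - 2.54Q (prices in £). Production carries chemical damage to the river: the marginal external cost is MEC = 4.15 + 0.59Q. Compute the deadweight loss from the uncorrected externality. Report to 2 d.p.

DWL = £41.00

Market equilibrium (private): 43.56 + 2.38Q = 186.21 - 2.54Q → Q_m = 28.9939.
Social marginal cost = private MC + MEC = 47.71 + 2.97Q.
Set SMC = demand: 47.71 + 2.97Q = 186.21 - 2.54Q → Q* = 25.1361.
The loss is the area between SMC and demand from Q* to Q_m; with linear curves that's a triangle of height MEC(Q_m).
DWL = ½ × 3.8578 × 21.2564 = 41.0015.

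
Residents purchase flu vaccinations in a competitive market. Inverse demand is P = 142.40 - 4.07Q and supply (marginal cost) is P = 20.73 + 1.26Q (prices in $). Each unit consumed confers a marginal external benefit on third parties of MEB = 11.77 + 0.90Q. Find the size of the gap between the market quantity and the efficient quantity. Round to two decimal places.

Market equilibrium (private): 20.73 + 1.26Q = 142.40 - 4.07Q → Q_m = 22.8274.
Social marginal benefit = demand + MEB = 154.17 - 3.17Q.
Set SMB = MC: 154.17 - 3.17Q = 20.73 + 1.26Q → Q* = 30.1219.
Gap = |22.8274 − 30.1219| = 7.2945.

7.29 units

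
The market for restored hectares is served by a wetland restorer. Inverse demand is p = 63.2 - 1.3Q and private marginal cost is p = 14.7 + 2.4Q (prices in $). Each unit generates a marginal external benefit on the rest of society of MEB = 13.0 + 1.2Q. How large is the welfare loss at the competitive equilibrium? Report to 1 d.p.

Market equilibrium (private): 14.7 + 2.4Q = 63.2 - 1.3Q → Q_m = 13.1081.
Social marginal cost = private MC − MEB = 1.7 + 1.2Q.
Set SMC = demand: 1.7 + 1.2Q = 63.2 - 1.3Q → Q* = 24.6000.
Between Q* and Q_m the wedge demand − SMC runs linearly from 0 to MEB(Q_m), so the loss is a triangle.
DWL = ½ × 11.4919 × 28.7297 = 165.0794.

DWL = $165.1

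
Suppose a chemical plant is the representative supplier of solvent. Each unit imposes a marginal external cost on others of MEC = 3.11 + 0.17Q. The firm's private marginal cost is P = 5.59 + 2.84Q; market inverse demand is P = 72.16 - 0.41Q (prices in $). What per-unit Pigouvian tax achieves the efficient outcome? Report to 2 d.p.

Social marginal cost = private MC + MEC = 8.70 + 3.01Q.
Set SMC = demand: 8.70 + 3.01Q = 72.16 - 0.41Q → Q* = 18.5556.
The Pigouvian tax equals MEC at Q*: 3.11 + 0.17×18.5556 = 6.2645.

tax = $6.26 per unit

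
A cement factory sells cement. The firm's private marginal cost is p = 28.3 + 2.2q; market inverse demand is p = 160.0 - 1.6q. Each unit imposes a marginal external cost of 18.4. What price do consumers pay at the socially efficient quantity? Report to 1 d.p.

Social marginal cost = private MC + MEC = 46.7 + 2.2q.
Set SMC = demand: 46.7 + 2.2q = 160.0 - 1.6q → q* = 29.8158.
Consumer price on the demand curve at q*: 160.0 − 1.6×29.8158 = 112.2947.

P = 112.3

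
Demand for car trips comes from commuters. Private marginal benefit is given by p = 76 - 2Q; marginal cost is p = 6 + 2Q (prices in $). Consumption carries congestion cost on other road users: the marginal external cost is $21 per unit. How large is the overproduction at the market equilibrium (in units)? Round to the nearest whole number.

5 units

Market equilibrium (private): 6 + 2Q = 76 - 2Q → Q_m = 17.5000.
Social marginal benefit = demand − MEC = 55 - 2Q.
Set SMB = MC: 55 - 2Q = 6 + 2Q → Q* = 12.2500.
Gap = |17.5000 − 12.2500| = 5.2500.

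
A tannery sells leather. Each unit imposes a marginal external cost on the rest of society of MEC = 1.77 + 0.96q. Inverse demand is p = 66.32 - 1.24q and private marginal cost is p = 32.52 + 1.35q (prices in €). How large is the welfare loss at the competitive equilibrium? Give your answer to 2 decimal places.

Market equilibrium (private): 32.52 + 1.35q = 66.32 - 1.24q → q_m = 13.0502.
Social marginal cost = private MC + MEC = 34.29 + 2.31q.
Set SMC = demand: 34.29 + 2.31q = 66.32 - 1.24q → q* = 9.0225.
The welfare-loss triangle has base |q_m − q*| and height MEC(q_m) (the vertical gap between SMC and demand is zero at q* and MEC at q_m).
DWL = ½ × 4.0277 × 14.2982 = 28.7944.

DWL = €28.79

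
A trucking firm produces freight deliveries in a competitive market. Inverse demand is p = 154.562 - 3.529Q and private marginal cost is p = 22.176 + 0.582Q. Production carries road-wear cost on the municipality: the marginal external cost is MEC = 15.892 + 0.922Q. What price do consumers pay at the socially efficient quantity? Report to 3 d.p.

Social marginal cost = private MC + MEC = 38.068 + 1.504Q.
Set SMC = demand: 38.068 + 1.504Q = 154.562 - 3.529Q → Q* = 23.1460.
Consumer price on the demand curve at Q*: 154.562 − 3.529×23.1460 = 72.8798.

P = 72.880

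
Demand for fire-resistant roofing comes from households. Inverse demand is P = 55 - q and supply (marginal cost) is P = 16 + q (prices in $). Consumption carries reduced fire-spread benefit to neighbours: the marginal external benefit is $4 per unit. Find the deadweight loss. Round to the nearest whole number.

DWL = $4

Market equilibrium (private): 16 + q = 55 - q → q_m = 19.5000.
Social marginal benefit = demand + MEB = 59 - q.
Set SMB = MC: 59 - q = 16 + q → q* = 21.5000.
Between q* and q_m the wedge SMB − MC runs linearly from 0 to MEB(q_m), so the loss is a triangle.
DWL = ½ × 2.0000 × 4.0000 = 4.0000.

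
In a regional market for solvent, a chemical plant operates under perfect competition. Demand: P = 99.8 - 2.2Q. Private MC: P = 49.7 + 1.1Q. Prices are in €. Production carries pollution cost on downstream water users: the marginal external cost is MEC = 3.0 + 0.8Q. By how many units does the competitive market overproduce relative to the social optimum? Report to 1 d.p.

Market equilibrium (private): 49.7 + 1.1Q = 99.8 - 2.2Q → Q_m = 15.1818.
Social marginal cost = private MC + MEC = 52.7 + 1.9Q.
Set SMC = demand: 52.7 + 1.9Q = 99.8 - 2.2Q → Q* = 11.4878.
Gap = |15.1818 − 11.4878| = 3.6940.

3.7 units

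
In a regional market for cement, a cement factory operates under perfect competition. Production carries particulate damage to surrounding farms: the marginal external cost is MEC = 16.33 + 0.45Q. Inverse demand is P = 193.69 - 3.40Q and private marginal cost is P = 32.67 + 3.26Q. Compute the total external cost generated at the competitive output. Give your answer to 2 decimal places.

Market equilibrium (private): 32.67 + 3.26Q = 193.69 - 3.40Q → Q_m = 24.1772.
Total external cost = ∫₀^{Q_m} (16.33 + 0.45Q) dQ = 16.33×24.1772 + ½×0.45×24.1772² = 526.3345.

526.33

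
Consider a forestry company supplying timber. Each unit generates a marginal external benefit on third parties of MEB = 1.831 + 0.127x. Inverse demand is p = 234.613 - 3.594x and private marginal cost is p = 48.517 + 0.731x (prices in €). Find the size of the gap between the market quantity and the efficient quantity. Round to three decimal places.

1.738 units

Market equilibrium (private): 48.517 + 0.731x = 234.613 - 3.594x → x_m = 43.0280.
Social marginal cost = private MC − MEB = 46.686 + 0.604x.
Set SMC = demand: 46.686 + 0.604x = 234.613 - 3.594x → x* = 44.7658.
Gap = |43.0280 − 44.7658| = 1.7378.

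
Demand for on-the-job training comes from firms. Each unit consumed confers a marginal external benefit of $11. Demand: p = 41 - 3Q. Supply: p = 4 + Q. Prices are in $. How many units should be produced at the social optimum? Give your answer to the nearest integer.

Q* = 12

Social marginal benefit = demand + MEB = 52 - 3Q.
Set SMB = MC: 52 - 3Q = 4 + Q → Q* = 12.0000.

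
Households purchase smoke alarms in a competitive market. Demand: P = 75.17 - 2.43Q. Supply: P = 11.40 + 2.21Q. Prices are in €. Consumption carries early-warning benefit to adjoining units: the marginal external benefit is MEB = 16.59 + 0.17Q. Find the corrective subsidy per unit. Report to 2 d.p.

Social marginal benefit = demand + MEB = 91.76 - 2.26Q.
Set SMB = MC: 91.76 - 2.26Q = 11.40 + 2.21Q → Q* = 17.9776.
The Pigouvian subsidy equals MEB at Q*: 16.59 + 0.17×17.9776 = 19.6462.

subsidy = €19.65 per unit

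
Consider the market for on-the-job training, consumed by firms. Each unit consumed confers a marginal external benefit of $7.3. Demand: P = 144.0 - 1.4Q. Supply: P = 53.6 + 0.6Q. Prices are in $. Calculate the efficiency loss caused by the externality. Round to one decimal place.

Market equilibrium (private): 53.6 + 0.6Q = 144.0 - 1.4Q → Q_m = 45.2000.
Social marginal benefit = demand + MEB = 151.3 - 1.4Q.
Set SMB = MC: 151.3 - 1.4Q = 53.6 + 0.6Q → Q* = 48.8500.
Height of the DWL triangle at Q_m is SMB(Q_m) − MC(Q_m) = MEB(Q_m) = 7.3000.
DWL = ½ × 3.6500 × 7.3000 = 13.3225.

DWL = $13.3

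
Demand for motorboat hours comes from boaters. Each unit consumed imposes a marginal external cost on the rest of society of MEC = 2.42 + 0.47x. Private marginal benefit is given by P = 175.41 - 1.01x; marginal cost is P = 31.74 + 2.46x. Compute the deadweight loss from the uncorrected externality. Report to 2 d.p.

Market equilibrium (private): 31.74 + 2.46x = 175.41 - 1.01x → x_m = 41.4035.
Social marginal benefit = demand − MEC = 172.99 - 1.48x.
Set SMB = MC: 172.99 - 1.48x = 31.74 + 2.46x → x* = 35.8503.
Height of the DWL triangle at x_m is MC(x_m) − SMB(x_m) = MEC(x_m) = 21.8796.
DWL = ½ × 5.5532 × 21.8796 = 60.7509.

DWL = 60.75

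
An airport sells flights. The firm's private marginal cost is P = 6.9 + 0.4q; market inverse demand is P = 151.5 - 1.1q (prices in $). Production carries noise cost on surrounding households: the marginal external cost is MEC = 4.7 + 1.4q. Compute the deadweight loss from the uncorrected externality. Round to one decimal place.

DWL = $3362.9

Market equilibrium (private): 6.9 + 0.4q = 151.5 - 1.1q → q_m = 96.4000.
Social marginal cost = private MC + MEC = 11.6 + 1.8q.
Set SMC = demand: 11.6 + 1.8q = 151.5 - 1.1q → q* = 48.2414.
The welfare-loss triangle has base |q_m − q*| and height MEC(q_m) (the vertical gap between SMC and demand is zero at q* and MEC at q_m).
DWL = ½ × 48.1586 × 139.6600 = 3362.9150.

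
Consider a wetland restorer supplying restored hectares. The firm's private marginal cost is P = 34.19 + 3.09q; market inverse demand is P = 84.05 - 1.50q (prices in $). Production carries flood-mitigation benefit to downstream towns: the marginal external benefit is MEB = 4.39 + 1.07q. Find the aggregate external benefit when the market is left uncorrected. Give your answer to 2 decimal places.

$110.82

Market equilibrium (private): 34.19 + 3.09q = 84.05 - 1.50q → q_m = 10.8627.
Total external benefit = ∫₀^{q_m} (4.39 + 1.07q) dq = 4.39×10.8627 + ½×1.07×10.8627² = 110.8163.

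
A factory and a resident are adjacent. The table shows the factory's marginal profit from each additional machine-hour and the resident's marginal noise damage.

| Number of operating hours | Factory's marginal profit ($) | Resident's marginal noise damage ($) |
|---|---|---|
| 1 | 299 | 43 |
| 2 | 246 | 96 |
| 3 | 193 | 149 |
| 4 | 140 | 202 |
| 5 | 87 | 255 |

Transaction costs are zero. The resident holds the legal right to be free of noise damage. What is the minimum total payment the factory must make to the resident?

$288

Efficient level: marginal profit ≥ marginal noise damage through level 3, so k* = 3.
With the resident holding the right, the factory must at least compensate total damage at k*: 43 + 96 + 149 = 288.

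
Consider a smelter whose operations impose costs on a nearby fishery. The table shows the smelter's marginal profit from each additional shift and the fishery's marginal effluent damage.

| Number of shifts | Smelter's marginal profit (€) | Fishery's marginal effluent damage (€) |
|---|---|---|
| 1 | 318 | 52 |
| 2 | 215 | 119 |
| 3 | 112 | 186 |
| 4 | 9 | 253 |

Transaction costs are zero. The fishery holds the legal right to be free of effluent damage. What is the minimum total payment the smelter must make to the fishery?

Efficient level: marginal profit ≥ marginal effluent damage through level 2, so k* = 2.
With the fishery holding the right, the smelter must at least compensate total damage at k*: 52 + 119 = 171.

€171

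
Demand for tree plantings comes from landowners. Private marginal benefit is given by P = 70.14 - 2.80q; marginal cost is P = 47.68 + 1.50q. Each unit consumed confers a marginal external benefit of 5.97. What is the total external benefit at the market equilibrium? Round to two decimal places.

Market equilibrium (private): 47.68 + 1.50q = 70.14 - 2.80q → q_m = 5.2233.
Total external benefit = MEB × q_m = 5.97 × 5.2233 = 31.1831.

31.18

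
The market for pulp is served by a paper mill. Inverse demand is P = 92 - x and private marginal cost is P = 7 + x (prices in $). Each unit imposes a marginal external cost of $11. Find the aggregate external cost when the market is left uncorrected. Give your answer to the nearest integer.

$468

Market equilibrium (private): 7 + x = 92 - x → x_m = 42.5000.
Total external cost = MEC × x_m = 11 × 42.5000 = 467.5000.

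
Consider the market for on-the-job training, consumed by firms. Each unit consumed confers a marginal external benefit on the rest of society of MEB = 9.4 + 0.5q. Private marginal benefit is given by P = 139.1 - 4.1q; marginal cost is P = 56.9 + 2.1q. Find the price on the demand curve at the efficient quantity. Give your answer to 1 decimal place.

P = 73.2

Social marginal benefit = demand + MEB = 148.5 - 3.6q.
Set SMB = MC: 148.5 - 3.6q = 56.9 + 2.1q → q* = 16.0702.
Consumer price on the demand curve at q*: 139.1 − 4.1×16.0702 = 73.2122.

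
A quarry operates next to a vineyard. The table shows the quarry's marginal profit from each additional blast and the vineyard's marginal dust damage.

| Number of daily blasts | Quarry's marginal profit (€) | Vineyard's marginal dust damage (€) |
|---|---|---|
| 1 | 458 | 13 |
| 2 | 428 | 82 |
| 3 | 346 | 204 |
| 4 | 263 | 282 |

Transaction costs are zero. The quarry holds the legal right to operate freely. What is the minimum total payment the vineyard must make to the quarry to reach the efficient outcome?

Left alone the quarry would choose level 4 (marginal profit stays positive).
Efficient level: k* = 3 (marginal profit ≥ marginal dust damage through 3).
The vineyard must at least cover the quarry's forgone profit from cutting 4→3: 263 = 263.

€263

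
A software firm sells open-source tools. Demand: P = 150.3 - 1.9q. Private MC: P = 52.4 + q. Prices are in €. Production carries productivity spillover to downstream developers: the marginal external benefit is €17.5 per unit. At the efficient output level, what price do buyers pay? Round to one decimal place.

P = €74.7

Social marginal cost = private MC − MEB = 34.9 + q.
Set SMC = demand: 34.9 + q = 150.3 - 1.9q → q* = 39.7931.
Consumer price on the demand curve at q*: 150.3 − 1.9×39.7931 = 74.6931.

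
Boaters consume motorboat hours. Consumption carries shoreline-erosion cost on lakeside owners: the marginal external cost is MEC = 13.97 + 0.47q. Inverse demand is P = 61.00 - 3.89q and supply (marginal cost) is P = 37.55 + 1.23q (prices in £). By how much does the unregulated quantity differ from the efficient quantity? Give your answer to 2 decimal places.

Market equilibrium (private): 37.55 + 1.23q = 61.00 - 3.89q → q_m = 4.5801.
Social marginal benefit = demand − MEC = 47.03 - 4.36q.
Set SMB = MC: 47.03 - 4.36q = 37.55 + 1.23q → q* = 1.6959.
Gap = |4.5801 − 1.6959| = 2.8842.

2.88 units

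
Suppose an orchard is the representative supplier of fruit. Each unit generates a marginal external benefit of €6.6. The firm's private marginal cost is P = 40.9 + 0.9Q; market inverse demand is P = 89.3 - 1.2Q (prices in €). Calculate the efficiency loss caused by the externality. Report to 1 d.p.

DWL = €10.4

Market equilibrium (private): 40.9 + 0.9Q = 89.3 - 1.2Q → Q_m = 23.0476.
Social marginal cost = private MC − MEB = 34.3 + 0.9Q.
Set SMC = demand: 34.3 + 0.9Q = 89.3 - 1.2Q → Q* = 26.1905.
Between Q* and Q_m the wedge demand − SMC runs linearly from 0 to MEB(Q_m), so the loss is a triangle.
DWL = ½ × 3.1429 × 6.6000 = 10.3716.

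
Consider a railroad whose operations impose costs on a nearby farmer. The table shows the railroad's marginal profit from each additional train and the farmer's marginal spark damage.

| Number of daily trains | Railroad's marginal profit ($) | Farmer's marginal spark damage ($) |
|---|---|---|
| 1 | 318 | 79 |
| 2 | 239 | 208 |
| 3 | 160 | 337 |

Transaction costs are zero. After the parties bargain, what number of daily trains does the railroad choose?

2

Bargaining reaches the level where marginal profit last exceeds marginal spark damage.
That holds through level 2 (239 ≥ 208) but not at 3 (160 < 337).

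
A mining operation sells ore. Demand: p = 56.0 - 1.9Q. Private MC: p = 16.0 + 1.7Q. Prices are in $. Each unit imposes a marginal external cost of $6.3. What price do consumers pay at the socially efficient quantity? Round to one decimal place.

P = $38.2

Social marginal cost = private MC + MEC = 22.3 + 1.7Q.
Set SMC = demand: 22.3 + 1.7Q = 56.0 - 1.9Q → Q* = 9.3611.
Consumer price on the demand curve at Q*: 56.0 − 1.9×9.3611 = 38.2139.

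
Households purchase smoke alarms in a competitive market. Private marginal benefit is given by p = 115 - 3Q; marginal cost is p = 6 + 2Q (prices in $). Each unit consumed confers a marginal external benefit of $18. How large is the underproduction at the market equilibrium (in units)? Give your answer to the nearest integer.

4 units

Market equilibrium (private): 6 + 2Q = 115 - 3Q → Q_m = 21.8000.
Social marginal benefit = demand + MEB = 133 - 3Q.
Set SMB = MC: 133 - 3Q = 6 + 2Q → Q* = 25.4000.
Gap = |21.8000 − 25.4000| = 3.6000.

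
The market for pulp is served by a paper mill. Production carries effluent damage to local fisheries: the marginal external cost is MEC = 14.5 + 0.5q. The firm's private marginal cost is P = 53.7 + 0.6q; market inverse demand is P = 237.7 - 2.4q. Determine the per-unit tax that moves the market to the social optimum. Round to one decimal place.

Social marginal cost = private MC + MEC = 68.2 + 1.1q.
Set SMC = demand: 68.2 + 1.1q = 237.7 - 2.4q → q* = 48.4286.
The Pigouvian tax equals MEC at q*: 14.5 + 0.5×48.4286 = 38.7143.

tax = 38.7 per unit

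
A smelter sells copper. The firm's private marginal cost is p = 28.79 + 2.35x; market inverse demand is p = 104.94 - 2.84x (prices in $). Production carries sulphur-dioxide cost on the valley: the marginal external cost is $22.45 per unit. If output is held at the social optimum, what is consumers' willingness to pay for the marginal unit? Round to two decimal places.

Social marginal cost = private MC + MEC = 51.24 + 2.35x.
Set SMC = demand: 51.24 + 2.35x = 104.94 - 2.84x → x* = 10.3468.
Consumer price on the demand curve at x*: 104.94 − 2.84×10.3468 = 75.5551.

P = $75.56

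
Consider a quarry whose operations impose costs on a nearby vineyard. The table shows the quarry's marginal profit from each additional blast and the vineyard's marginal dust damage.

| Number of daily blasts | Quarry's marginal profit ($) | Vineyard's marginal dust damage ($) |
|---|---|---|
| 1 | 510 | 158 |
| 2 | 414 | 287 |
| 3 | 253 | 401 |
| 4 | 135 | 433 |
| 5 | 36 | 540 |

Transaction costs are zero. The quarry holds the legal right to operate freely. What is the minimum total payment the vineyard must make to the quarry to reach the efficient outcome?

$424

Left alone the quarry would choose level 5 (marginal profit stays positive).
Efficient level: k* = 2 (marginal profit ≥ marginal dust damage through 2).
The vineyard must at least cover the quarry's forgone profit from cutting 5→2: 253 + 135 + 36 = 424.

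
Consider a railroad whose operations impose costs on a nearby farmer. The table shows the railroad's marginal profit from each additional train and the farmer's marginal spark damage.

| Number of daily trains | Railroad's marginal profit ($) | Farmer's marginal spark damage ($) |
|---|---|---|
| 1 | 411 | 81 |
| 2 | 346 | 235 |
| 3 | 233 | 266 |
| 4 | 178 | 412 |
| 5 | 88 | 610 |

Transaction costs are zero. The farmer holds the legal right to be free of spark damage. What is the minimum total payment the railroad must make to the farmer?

Efficient level: marginal profit ≥ marginal spark damage through level 2, so k* = 2.
With the farmer holding the right, the railroad must at least compensate total damage at k*: 81 + 235 = 316.

$316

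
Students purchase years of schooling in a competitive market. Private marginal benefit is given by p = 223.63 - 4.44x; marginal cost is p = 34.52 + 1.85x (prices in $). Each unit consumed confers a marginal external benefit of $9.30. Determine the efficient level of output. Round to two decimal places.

Social marginal benefit = demand + MEB = 232.93 - 4.44x.
Set SMB = MC: 232.93 - 4.44x = 34.52 + 1.85x → x* = 31.5437.

x* = 31.54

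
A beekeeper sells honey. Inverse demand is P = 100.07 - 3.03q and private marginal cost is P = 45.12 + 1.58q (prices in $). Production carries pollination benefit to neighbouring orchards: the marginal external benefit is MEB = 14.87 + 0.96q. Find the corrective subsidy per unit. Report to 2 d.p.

subsidy = $33.23 per unit

Social marginal cost = private MC − MEB = 30.25 + 0.62q.
Set SMC = demand: 30.25 + 0.62q = 100.07 - 3.03q → q* = 19.1288.
The Pigouvian subsidy equals MEB at q*: 14.87 + 0.96×19.1288 = 33.2336.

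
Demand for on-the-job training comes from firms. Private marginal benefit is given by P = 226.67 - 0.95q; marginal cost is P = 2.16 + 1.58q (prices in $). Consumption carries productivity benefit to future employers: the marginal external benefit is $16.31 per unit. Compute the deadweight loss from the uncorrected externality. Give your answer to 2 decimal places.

Market equilibrium (private): 2.16 + 1.58q = 226.67 - 0.95q → q_m = 88.7391.
Social marginal benefit = demand + MEB = 242.98 - 0.95q.
Set SMB = MC: 242.98 - 0.95q = 2.16 + 1.58q → q* = 95.1858.
Height of the DWL triangle at q_m is SMB(q_m) − MC(q_m) = MEB(q_m) = 16.3100.
DWL = ½ × 6.4467 × 16.3100 = 52.5728.

DWL = $52.57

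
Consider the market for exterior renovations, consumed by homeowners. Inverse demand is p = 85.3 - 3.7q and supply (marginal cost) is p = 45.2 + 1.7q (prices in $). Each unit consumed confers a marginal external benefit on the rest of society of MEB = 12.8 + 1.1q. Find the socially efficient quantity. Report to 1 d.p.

Social marginal benefit = demand + MEB = 98.1 - 2.6q.
Set SMB = MC: 98.1 - 2.6q = 45.2 + 1.7q → q* = 12.3023.

q* = 12.3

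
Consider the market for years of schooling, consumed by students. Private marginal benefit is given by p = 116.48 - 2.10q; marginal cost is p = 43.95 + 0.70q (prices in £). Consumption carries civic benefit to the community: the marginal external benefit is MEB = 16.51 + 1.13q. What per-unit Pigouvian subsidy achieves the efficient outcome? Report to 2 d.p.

Social marginal benefit = demand + MEB = 132.99 - 0.97q.
Set SMB = MC: 132.99 - 0.97q = 43.95 + 0.70q → q* = 53.3174.
The Pigouvian subsidy equals MEB at q*: 16.51 + 1.13×53.3174 = 76.7587.

subsidy = £76.76 per unit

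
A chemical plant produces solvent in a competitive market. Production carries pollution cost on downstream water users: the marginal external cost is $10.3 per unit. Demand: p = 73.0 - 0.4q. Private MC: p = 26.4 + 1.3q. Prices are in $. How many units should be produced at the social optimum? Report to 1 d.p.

q* = 21.4

Social marginal cost = private MC + MEC = 36.7 + 1.3q.
Set SMC = demand: 36.7 + 1.3q = 73.0 - 0.4q → q* = 21.3529.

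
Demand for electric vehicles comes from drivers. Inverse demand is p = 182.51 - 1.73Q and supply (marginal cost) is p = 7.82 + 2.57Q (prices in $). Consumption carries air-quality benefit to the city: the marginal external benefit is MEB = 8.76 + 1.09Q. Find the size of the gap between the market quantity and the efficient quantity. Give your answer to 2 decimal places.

Market equilibrium (private): 7.82 + 2.57Q = 182.51 - 1.73Q → Q_m = 40.6256.
Social marginal benefit = demand + MEB = 191.27 - 0.64Q.
Set SMB = MC: 191.27 - 0.64Q = 7.82 + 2.57Q → Q* = 57.1495.
Gap = |40.6256 − 57.1495| = 16.5239.

16.52 units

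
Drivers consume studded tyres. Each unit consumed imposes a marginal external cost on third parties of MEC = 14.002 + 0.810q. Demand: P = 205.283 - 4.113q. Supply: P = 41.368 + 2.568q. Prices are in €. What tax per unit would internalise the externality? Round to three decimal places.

tax = €30.212 per unit

Social marginal benefit = demand − MEC = 191.281 - 4.923q.
Set SMB = MC: 191.281 - 4.923q = 41.368 + 2.568q → q* = 20.0124.
The Pigouvian tax equals MEC at q*: 14.002 + 0.810×20.0124 = 30.2120.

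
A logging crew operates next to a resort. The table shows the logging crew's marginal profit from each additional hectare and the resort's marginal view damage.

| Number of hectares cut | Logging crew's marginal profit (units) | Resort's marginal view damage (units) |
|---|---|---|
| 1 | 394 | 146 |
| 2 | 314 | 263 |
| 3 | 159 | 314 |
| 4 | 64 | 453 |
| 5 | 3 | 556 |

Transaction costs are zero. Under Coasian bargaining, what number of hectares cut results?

2

Bargaining reaches the level where marginal profit last exceeds marginal view damage.
That holds through level 2 (314 ≥ 263) but not at 3 (159 < 314).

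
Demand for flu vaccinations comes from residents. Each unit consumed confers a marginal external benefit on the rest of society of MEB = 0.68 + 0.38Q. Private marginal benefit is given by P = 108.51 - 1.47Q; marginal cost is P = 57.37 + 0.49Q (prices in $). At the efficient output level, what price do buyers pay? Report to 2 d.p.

Social marginal benefit = demand + MEB = 109.19 - 1.09Q.
Set SMB = MC: 109.19 - 1.09Q = 57.37 + 0.49Q → Q* = 32.7975.
Consumer price on the demand curve at Q*: 108.51 − 1.47×32.7975 = 60.2977.

P = $60.30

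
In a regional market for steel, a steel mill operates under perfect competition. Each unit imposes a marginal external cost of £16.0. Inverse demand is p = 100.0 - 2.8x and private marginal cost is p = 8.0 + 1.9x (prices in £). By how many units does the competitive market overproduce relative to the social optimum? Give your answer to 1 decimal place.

3.4 units

Market equilibrium (private): 8.0 + 1.9x = 100.0 - 2.8x → x_m = 19.5745.
Social marginal cost = private MC + MEC = 24.0 + 1.9x.
Set SMC = demand: 24.0 + 1.9x = 100.0 - 2.8x → x* = 16.1702.
Gap = |19.5745 − 16.1702| = 3.4043.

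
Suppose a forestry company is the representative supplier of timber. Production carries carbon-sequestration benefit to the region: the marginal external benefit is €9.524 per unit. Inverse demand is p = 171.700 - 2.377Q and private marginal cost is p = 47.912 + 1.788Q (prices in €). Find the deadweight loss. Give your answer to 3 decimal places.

DWL = €10.889

Market equilibrium (private): 47.912 + 1.788Q = 171.700 - 2.377Q → Q_m = 29.7210.
Social marginal cost = private MC − MEB = 38.388 + 1.788Q.
Set SMC = demand: 38.388 + 1.788Q = 171.700 - 2.377Q → Q* = 32.0077.
Between Q* and Q_m the wedge demand − SMC runs linearly from 0 to MEB(Q_m), so the loss is a triangle.
DWL = ½ × 2.2867 × 9.5240 = 10.8893.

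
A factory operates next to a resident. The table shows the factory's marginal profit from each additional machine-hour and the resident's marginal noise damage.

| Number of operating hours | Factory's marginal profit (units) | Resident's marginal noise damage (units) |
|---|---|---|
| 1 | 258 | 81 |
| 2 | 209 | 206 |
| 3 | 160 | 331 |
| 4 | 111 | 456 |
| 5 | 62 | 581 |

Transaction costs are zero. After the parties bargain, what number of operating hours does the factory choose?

2

Bargaining reaches the level where marginal profit last exceeds marginal noise damage.
That holds through level 2 (209 ≥ 206) but not at 3 (160 < 331).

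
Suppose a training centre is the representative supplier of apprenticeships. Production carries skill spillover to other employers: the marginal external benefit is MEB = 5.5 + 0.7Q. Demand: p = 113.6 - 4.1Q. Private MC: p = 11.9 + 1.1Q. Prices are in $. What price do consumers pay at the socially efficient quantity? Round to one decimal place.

P = $15.9

Social marginal cost = private MC − MEB = 6.4 + 0.4Q.
Set SMC = demand: 6.4 + 0.4Q = 113.6 - 4.1Q → Q* = 23.8222.
Consumer price on the demand curve at Q*: 113.6 − 4.1×23.8222 = 15.9290.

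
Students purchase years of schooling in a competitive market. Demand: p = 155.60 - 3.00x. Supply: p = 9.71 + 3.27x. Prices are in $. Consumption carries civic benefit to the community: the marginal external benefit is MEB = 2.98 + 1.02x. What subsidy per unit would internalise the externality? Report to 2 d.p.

Social marginal benefit = demand + MEB = 158.58 - 1.98x.
Set SMB = MC: 158.58 - 1.98x = 9.71 + 3.27x → x* = 28.3562.
The Pigouvian subsidy equals MEB at x*: 2.98 + 1.02×28.3562 = 31.9033.

subsidy = $31.90 per unit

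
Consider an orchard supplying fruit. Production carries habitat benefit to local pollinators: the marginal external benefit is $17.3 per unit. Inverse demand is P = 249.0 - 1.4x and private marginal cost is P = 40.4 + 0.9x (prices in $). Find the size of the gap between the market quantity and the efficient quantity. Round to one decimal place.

Market equilibrium (private): 40.4 + 0.9x = 249.0 - 1.4x → x_m = 90.6957.
Social marginal cost = private MC − MEB = 23.1 + 0.9x.
Set SMC = demand: 23.1 + 0.9x = 249.0 - 1.4x → x* = 98.2174.
Gap = |90.6957 − 98.2174| = 7.5217.

7.5 units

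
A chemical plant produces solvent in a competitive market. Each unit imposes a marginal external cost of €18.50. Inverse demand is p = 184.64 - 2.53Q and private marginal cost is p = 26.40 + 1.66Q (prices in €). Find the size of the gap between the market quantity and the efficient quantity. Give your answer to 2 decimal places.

Market equilibrium (private): 26.40 + 1.66Q = 184.64 - 2.53Q → Q_m = 37.7661.
Social marginal cost = private MC + MEC = 44.90 + 1.66Q.
Set SMC = demand: 44.90 + 1.66Q = 184.64 - 2.53Q → Q* = 33.3508.
Gap = |37.7661 − 33.3508| = 4.4153.

4.42 units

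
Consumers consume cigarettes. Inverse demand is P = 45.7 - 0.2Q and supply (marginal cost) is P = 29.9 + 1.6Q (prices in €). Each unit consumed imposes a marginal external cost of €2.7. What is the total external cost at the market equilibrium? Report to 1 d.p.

€23.7

Market equilibrium (private): 29.9 + 1.6Q = 45.7 - 0.2Q → Q_m = 8.7778.
Total external cost = MEC × Q_m = 2.7 × 8.7778 = 23.7001.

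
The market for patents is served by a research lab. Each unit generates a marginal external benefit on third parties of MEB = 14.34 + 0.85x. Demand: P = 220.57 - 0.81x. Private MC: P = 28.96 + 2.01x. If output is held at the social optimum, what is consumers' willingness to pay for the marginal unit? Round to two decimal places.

P = 135.89

Social marginal cost = private MC − MEB = 14.62 + 1.16x.
Set SMC = demand: 14.62 + 1.16x = 220.57 - 0.81x → x* = 104.5431.
Consumer price on the demand curve at x*: 220.57 − 0.81×104.5431 = 135.8901.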